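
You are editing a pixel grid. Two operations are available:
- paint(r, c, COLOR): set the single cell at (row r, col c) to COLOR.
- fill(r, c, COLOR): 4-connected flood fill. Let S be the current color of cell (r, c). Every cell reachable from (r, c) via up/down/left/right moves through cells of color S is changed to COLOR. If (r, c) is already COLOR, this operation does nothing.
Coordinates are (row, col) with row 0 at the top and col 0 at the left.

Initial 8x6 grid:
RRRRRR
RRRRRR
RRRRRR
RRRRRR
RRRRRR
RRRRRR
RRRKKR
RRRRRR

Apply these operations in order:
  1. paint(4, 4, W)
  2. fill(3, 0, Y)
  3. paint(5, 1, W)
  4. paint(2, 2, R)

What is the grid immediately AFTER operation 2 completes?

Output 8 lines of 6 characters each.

Answer: YYYYYY
YYYYYY
YYYYYY
YYYYYY
YYYYWY
YYYYYY
YYYKKY
YYYYYY

Derivation:
After op 1 paint(4,4,W):
RRRRRR
RRRRRR
RRRRRR
RRRRRR
RRRRWR
RRRRRR
RRRKKR
RRRRRR
After op 2 fill(3,0,Y) [45 cells changed]:
YYYYYY
YYYYYY
YYYYYY
YYYYYY
YYYYWY
YYYYYY
YYYKKY
YYYYYY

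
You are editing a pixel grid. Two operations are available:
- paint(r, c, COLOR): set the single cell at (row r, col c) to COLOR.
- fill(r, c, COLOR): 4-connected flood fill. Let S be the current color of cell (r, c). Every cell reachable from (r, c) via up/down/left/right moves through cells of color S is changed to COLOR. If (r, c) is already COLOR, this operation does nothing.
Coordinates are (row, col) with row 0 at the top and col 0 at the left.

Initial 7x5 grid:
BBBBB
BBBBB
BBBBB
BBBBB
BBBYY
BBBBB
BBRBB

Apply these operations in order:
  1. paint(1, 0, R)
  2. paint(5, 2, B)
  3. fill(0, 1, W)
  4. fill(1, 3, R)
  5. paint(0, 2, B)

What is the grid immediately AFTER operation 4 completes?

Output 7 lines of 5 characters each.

After op 1 paint(1,0,R):
BBBBB
RBBBB
BBBBB
BBBBB
BBBYY
BBBBB
BBRBB
After op 2 paint(5,2,B):
BBBBB
RBBBB
BBBBB
BBBBB
BBBYY
BBBBB
BBRBB
After op 3 fill(0,1,W) [31 cells changed]:
WWWWW
RWWWW
WWWWW
WWWWW
WWWYY
WWWWW
WWRWW
After op 4 fill(1,3,R) [31 cells changed]:
RRRRR
RRRRR
RRRRR
RRRRR
RRRYY
RRRRR
RRRRR

Answer: RRRRR
RRRRR
RRRRR
RRRRR
RRRYY
RRRRR
RRRRR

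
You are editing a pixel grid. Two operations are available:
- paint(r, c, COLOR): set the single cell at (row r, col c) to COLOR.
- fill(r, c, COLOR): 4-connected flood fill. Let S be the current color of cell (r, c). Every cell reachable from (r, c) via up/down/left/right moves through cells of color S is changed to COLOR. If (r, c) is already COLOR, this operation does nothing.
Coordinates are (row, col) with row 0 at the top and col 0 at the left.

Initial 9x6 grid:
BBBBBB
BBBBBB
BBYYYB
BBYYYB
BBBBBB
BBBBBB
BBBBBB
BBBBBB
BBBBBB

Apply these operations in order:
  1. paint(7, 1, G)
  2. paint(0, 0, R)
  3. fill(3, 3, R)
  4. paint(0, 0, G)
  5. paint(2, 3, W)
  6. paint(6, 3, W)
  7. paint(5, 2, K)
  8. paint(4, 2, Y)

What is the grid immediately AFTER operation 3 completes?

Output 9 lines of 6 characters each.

Answer: RBBBBB
BBBBBB
BBRRRB
BBRRRB
BBBBBB
BBBBBB
BBBBBB
BGBBBB
BBBBBB

Derivation:
After op 1 paint(7,1,G):
BBBBBB
BBBBBB
BBYYYB
BBYYYB
BBBBBB
BBBBBB
BBBBBB
BGBBBB
BBBBBB
After op 2 paint(0,0,R):
RBBBBB
BBBBBB
BBYYYB
BBYYYB
BBBBBB
BBBBBB
BBBBBB
BGBBBB
BBBBBB
After op 3 fill(3,3,R) [6 cells changed]:
RBBBBB
BBBBBB
BBRRRB
BBRRRB
BBBBBB
BBBBBB
BBBBBB
BGBBBB
BBBBBB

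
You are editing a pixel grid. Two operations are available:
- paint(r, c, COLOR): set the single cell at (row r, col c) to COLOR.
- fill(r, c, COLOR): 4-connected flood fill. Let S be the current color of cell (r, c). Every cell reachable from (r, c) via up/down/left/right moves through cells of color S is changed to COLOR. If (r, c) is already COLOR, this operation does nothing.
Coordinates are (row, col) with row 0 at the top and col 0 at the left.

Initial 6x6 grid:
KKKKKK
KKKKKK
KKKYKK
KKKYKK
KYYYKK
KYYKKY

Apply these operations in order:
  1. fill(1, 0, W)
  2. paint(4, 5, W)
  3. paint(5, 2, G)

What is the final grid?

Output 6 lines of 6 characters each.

After op 1 fill(1,0,W) [28 cells changed]:
WWWWWW
WWWWWW
WWWYWW
WWWYWW
WYYYWW
WYYWWY
After op 2 paint(4,5,W):
WWWWWW
WWWWWW
WWWYWW
WWWYWW
WYYYWW
WYYWWY
After op 3 paint(5,2,G):
WWWWWW
WWWWWW
WWWYWW
WWWYWW
WYYYWW
WYGWWY

Answer: WWWWWW
WWWWWW
WWWYWW
WWWYWW
WYYYWW
WYGWWY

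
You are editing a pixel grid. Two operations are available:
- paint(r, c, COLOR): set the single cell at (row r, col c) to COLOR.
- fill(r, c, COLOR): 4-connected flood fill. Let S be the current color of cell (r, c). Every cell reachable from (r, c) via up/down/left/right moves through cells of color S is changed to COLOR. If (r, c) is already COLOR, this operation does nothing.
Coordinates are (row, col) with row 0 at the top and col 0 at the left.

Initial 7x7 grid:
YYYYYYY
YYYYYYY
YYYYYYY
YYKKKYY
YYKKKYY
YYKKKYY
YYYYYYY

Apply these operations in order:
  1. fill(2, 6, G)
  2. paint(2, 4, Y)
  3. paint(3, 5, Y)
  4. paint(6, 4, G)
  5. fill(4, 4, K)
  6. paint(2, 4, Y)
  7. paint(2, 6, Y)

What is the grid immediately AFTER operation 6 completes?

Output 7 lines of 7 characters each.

After op 1 fill(2,6,G) [40 cells changed]:
GGGGGGG
GGGGGGG
GGGGGGG
GGKKKGG
GGKKKGG
GGKKKGG
GGGGGGG
After op 2 paint(2,4,Y):
GGGGGGG
GGGGGGG
GGGGYGG
GGKKKGG
GGKKKGG
GGKKKGG
GGGGGGG
After op 3 paint(3,5,Y):
GGGGGGG
GGGGGGG
GGGGYGG
GGKKKYG
GGKKKGG
GGKKKGG
GGGGGGG
After op 4 paint(6,4,G):
GGGGGGG
GGGGGGG
GGGGYGG
GGKKKYG
GGKKKGG
GGKKKGG
GGGGGGG
After op 5 fill(4,4,K) [0 cells changed]:
GGGGGGG
GGGGGGG
GGGGYGG
GGKKKYG
GGKKKGG
GGKKKGG
GGGGGGG
After op 6 paint(2,4,Y):
GGGGGGG
GGGGGGG
GGGGYGG
GGKKKYG
GGKKKGG
GGKKKGG
GGGGGGG

Answer: GGGGGGG
GGGGGGG
GGGGYGG
GGKKKYG
GGKKKGG
GGKKKGG
GGGGGGG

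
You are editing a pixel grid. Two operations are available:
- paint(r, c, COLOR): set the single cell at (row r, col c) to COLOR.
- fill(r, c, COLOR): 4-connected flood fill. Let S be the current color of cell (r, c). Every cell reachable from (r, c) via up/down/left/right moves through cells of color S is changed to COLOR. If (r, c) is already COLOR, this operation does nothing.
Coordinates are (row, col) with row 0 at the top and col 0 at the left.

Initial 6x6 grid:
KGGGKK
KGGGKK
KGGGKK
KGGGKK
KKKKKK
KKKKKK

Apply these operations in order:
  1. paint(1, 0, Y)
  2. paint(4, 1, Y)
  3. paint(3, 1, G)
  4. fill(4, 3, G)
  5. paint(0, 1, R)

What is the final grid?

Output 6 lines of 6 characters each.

Answer: KRGGGG
YGGGGG
GGGGGG
GGGGGG
GYGGGG
GGGGGG

Derivation:
After op 1 paint(1,0,Y):
KGGGKK
YGGGKK
KGGGKK
KGGGKK
KKKKKK
KKKKKK
After op 2 paint(4,1,Y):
KGGGKK
YGGGKK
KGGGKK
KGGGKK
KYKKKK
KKKKKK
After op 3 paint(3,1,G):
KGGGKK
YGGGKK
KGGGKK
KGGGKK
KYKKKK
KKKKKK
After op 4 fill(4,3,G) [21 cells changed]:
KGGGGG
YGGGGG
GGGGGG
GGGGGG
GYGGGG
GGGGGG
After op 5 paint(0,1,R):
KRGGGG
YGGGGG
GGGGGG
GGGGGG
GYGGGG
GGGGGG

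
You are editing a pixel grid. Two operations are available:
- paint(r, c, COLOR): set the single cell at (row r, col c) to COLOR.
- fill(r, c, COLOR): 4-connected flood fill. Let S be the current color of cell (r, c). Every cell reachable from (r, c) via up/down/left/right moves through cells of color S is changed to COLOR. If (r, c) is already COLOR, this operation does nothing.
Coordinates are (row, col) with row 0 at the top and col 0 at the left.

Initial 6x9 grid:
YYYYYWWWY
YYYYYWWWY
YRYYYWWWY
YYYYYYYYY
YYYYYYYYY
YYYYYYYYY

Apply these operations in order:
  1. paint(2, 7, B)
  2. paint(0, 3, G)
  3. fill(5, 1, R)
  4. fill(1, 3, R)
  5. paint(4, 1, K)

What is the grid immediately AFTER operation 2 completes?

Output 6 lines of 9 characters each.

Answer: YYYGYWWWY
YYYYYWWWY
YRYYYWWBY
YYYYYYYYY
YYYYYYYYY
YYYYYYYYY

Derivation:
After op 1 paint(2,7,B):
YYYYYWWWY
YYYYYWWWY
YRYYYWWBY
YYYYYYYYY
YYYYYYYYY
YYYYYYYYY
After op 2 paint(0,3,G):
YYYGYWWWY
YYYYYWWWY
YRYYYWWBY
YYYYYYYYY
YYYYYYYYY
YYYYYYYYY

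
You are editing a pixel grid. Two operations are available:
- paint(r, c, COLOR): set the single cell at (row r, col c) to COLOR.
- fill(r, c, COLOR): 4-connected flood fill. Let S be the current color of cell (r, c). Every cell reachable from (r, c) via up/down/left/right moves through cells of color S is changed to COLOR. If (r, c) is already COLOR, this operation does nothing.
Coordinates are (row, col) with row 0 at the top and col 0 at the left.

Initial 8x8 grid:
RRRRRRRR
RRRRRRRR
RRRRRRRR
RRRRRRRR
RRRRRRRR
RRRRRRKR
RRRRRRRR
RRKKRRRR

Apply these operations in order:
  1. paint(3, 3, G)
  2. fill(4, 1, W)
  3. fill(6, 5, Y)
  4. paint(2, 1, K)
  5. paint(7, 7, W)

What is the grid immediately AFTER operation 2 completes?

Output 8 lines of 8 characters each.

After op 1 paint(3,3,G):
RRRRRRRR
RRRRRRRR
RRRRRRRR
RRRGRRRR
RRRRRRRR
RRRRRRKR
RRRRRRRR
RRKKRRRR
After op 2 fill(4,1,W) [60 cells changed]:
WWWWWWWW
WWWWWWWW
WWWWWWWW
WWWGWWWW
WWWWWWWW
WWWWWWKW
WWWWWWWW
WWKKWWWW

Answer: WWWWWWWW
WWWWWWWW
WWWWWWWW
WWWGWWWW
WWWWWWWW
WWWWWWKW
WWWWWWWW
WWKKWWWW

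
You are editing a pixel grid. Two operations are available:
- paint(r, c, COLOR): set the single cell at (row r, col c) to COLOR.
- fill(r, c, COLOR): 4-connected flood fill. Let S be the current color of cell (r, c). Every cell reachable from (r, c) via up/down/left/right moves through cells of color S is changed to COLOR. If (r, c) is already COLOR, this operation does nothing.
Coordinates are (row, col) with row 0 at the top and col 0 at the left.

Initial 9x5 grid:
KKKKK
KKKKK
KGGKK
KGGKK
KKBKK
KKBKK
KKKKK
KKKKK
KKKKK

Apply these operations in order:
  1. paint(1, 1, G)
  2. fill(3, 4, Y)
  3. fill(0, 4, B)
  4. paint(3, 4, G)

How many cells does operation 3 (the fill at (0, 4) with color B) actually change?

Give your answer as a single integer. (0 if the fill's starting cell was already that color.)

After op 1 paint(1,1,G):
KKKKK
KGKKK
KGGKK
KGGKK
KKBKK
KKBKK
KKKKK
KKKKK
KKKKK
After op 2 fill(3,4,Y) [38 cells changed]:
YYYYY
YGYYY
YGGYY
YGGYY
YYBYY
YYBYY
YYYYY
YYYYY
YYYYY
After op 3 fill(0,4,B) [38 cells changed]:
BBBBB
BGBBB
BGGBB
BGGBB
BBBBB
BBBBB
BBBBB
BBBBB
BBBBB

Answer: 38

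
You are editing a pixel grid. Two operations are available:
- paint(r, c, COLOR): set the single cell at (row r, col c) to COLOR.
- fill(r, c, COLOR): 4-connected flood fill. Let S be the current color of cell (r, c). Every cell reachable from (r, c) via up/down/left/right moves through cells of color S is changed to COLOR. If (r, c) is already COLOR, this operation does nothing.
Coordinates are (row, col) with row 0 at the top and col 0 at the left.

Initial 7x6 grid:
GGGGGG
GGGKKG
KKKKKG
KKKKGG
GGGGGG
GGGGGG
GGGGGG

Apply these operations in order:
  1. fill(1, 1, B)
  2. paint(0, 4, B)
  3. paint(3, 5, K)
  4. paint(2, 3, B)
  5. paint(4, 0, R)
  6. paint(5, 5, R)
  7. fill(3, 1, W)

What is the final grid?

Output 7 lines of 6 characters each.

Answer: BBBBBB
BBBKKB
WWWBKB
WWWWBK
RBBBBB
BBBBBR
BBBBBB

Derivation:
After op 1 fill(1,1,B) [31 cells changed]:
BBBBBB
BBBKKB
KKKKKB
KKKKBB
BBBBBB
BBBBBB
BBBBBB
After op 2 paint(0,4,B):
BBBBBB
BBBKKB
KKKKKB
KKKKBB
BBBBBB
BBBBBB
BBBBBB
After op 3 paint(3,5,K):
BBBBBB
BBBKKB
KKKKKB
KKKKBK
BBBBBB
BBBBBB
BBBBBB
After op 4 paint(2,3,B):
BBBBBB
BBBKKB
KKKBKB
KKKKBK
BBBBBB
BBBBBB
BBBBBB
After op 5 paint(4,0,R):
BBBBBB
BBBKKB
KKKBKB
KKKKBK
RBBBBB
BBBBBB
BBBBBB
After op 6 paint(5,5,R):
BBBBBB
BBBKKB
KKKBKB
KKKKBK
RBBBBB
BBBBBR
BBBBBB
After op 7 fill(3,1,W) [7 cells changed]:
BBBBBB
BBBKKB
WWWBKB
WWWWBK
RBBBBB
BBBBBR
BBBBBB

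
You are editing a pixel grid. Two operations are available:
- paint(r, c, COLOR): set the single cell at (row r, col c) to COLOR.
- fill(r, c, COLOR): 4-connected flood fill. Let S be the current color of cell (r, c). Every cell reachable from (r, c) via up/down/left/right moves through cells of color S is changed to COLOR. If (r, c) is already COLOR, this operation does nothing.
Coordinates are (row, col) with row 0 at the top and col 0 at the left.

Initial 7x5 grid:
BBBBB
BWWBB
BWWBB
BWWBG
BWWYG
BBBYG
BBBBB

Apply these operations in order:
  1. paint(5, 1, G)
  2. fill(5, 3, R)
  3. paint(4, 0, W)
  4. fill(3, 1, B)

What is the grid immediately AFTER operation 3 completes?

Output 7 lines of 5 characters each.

Answer: BBBBB
BWWBB
BWWBB
BWWBG
WWWRG
BGBRG
BBBBB

Derivation:
After op 1 paint(5,1,G):
BBBBB
BWWBB
BWWBB
BWWBG
BWWYG
BGBYG
BBBBB
After op 2 fill(5,3,R) [2 cells changed]:
BBBBB
BWWBB
BWWBB
BWWBG
BWWRG
BGBRG
BBBBB
After op 3 paint(4,0,W):
BBBBB
BWWBB
BWWBB
BWWBG
WWWRG
BGBRG
BBBBB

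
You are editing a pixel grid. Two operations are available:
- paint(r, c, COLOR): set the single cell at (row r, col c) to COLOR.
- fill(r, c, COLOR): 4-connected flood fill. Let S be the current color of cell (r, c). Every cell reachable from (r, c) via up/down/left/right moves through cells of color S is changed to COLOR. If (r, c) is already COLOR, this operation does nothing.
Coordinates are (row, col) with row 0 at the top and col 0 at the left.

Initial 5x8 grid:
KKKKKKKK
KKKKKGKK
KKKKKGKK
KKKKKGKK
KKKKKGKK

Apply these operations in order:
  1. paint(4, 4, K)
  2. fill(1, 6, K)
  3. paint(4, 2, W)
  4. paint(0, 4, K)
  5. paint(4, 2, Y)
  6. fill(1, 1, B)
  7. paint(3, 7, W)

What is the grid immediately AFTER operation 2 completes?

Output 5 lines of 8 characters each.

Answer: KKKKKKKK
KKKKKGKK
KKKKKGKK
KKKKKGKK
KKKKKGKK

Derivation:
After op 1 paint(4,4,K):
KKKKKKKK
KKKKKGKK
KKKKKGKK
KKKKKGKK
KKKKKGKK
After op 2 fill(1,6,K) [0 cells changed]:
KKKKKKKK
KKKKKGKK
KKKKKGKK
KKKKKGKK
KKKKKGKK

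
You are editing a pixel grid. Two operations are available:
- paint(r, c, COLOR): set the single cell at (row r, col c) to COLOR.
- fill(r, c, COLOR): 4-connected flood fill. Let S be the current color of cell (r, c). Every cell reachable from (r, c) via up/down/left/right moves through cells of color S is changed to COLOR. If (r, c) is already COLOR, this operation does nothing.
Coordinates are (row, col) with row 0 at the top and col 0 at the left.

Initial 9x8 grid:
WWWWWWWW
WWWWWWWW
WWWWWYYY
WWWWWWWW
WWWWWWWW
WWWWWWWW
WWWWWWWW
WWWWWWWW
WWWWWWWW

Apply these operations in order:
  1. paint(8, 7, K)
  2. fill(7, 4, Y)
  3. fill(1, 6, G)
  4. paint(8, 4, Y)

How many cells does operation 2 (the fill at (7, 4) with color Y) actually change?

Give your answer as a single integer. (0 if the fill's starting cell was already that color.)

Answer: 68

Derivation:
After op 1 paint(8,7,K):
WWWWWWWW
WWWWWWWW
WWWWWYYY
WWWWWWWW
WWWWWWWW
WWWWWWWW
WWWWWWWW
WWWWWWWW
WWWWWWWK
After op 2 fill(7,4,Y) [68 cells changed]:
YYYYYYYY
YYYYYYYY
YYYYYYYY
YYYYYYYY
YYYYYYYY
YYYYYYYY
YYYYYYYY
YYYYYYYY
YYYYYYYK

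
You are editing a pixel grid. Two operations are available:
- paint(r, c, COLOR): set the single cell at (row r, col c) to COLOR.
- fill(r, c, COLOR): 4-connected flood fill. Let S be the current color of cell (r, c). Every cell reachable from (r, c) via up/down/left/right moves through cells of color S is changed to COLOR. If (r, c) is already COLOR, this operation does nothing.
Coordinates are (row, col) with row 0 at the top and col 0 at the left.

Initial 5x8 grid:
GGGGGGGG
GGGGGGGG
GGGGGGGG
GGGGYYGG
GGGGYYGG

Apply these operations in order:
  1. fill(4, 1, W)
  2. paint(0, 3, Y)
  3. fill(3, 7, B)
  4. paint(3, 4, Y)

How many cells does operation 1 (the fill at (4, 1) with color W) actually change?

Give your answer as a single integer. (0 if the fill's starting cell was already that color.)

Answer: 36

Derivation:
After op 1 fill(4,1,W) [36 cells changed]:
WWWWWWWW
WWWWWWWW
WWWWWWWW
WWWWYYWW
WWWWYYWW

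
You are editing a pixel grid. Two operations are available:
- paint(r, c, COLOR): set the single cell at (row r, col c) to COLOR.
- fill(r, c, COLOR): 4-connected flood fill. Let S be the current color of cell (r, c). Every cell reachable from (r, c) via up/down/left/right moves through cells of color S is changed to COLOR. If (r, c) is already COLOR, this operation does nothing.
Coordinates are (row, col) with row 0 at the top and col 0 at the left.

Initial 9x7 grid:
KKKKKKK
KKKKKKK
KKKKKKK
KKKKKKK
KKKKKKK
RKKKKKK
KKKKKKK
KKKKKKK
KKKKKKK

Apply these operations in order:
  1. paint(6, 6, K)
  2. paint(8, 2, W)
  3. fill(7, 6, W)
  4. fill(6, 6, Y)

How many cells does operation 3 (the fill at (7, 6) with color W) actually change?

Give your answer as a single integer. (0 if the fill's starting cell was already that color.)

After op 1 paint(6,6,K):
KKKKKKK
KKKKKKK
KKKKKKK
KKKKKKK
KKKKKKK
RKKKKKK
KKKKKKK
KKKKKKK
KKKKKKK
After op 2 paint(8,2,W):
KKKKKKK
KKKKKKK
KKKKKKK
KKKKKKK
KKKKKKK
RKKKKKK
KKKKKKK
KKKKKKK
KKWKKKK
After op 3 fill(7,6,W) [61 cells changed]:
WWWWWWW
WWWWWWW
WWWWWWW
WWWWWWW
WWWWWWW
RWWWWWW
WWWWWWW
WWWWWWW
WWWWWWW

Answer: 61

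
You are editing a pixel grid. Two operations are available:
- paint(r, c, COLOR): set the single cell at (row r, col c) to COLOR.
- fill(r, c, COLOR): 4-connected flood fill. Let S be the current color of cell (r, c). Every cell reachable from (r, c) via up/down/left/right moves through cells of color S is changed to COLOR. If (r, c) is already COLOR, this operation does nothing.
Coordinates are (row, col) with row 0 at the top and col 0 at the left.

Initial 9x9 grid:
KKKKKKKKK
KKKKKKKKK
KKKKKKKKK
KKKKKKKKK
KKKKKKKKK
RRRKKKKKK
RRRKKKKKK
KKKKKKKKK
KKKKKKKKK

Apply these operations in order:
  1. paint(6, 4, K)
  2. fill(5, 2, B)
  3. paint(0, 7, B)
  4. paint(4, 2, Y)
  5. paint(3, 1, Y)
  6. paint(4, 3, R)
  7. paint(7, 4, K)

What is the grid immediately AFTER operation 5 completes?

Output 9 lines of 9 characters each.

Answer: KKKKKKKBK
KKKKKKKKK
KKKKKKKKK
KYKKKKKKK
KKYKKKKKK
BBBKKKKKK
BBBKKKKKK
KKKKKKKKK
KKKKKKKKK

Derivation:
After op 1 paint(6,4,K):
KKKKKKKKK
KKKKKKKKK
KKKKKKKKK
KKKKKKKKK
KKKKKKKKK
RRRKKKKKK
RRRKKKKKK
KKKKKKKKK
KKKKKKKKK
After op 2 fill(5,2,B) [6 cells changed]:
KKKKKKKKK
KKKKKKKKK
KKKKKKKKK
KKKKKKKKK
KKKKKKKKK
BBBKKKKKK
BBBKKKKKK
KKKKKKKKK
KKKKKKKKK
After op 3 paint(0,7,B):
KKKKKKKBK
KKKKKKKKK
KKKKKKKKK
KKKKKKKKK
KKKKKKKKK
BBBKKKKKK
BBBKKKKKK
KKKKKKKKK
KKKKKKKKK
After op 4 paint(4,2,Y):
KKKKKKKBK
KKKKKKKKK
KKKKKKKKK
KKKKKKKKK
KKYKKKKKK
BBBKKKKKK
BBBKKKKKK
KKKKKKKKK
KKKKKKKKK
After op 5 paint(3,1,Y):
KKKKKKKBK
KKKKKKKKK
KKKKKKKKK
KYKKKKKKK
KKYKKKKKK
BBBKKKKKK
BBBKKKKKK
KKKKKKKKK
KKKKKKKKK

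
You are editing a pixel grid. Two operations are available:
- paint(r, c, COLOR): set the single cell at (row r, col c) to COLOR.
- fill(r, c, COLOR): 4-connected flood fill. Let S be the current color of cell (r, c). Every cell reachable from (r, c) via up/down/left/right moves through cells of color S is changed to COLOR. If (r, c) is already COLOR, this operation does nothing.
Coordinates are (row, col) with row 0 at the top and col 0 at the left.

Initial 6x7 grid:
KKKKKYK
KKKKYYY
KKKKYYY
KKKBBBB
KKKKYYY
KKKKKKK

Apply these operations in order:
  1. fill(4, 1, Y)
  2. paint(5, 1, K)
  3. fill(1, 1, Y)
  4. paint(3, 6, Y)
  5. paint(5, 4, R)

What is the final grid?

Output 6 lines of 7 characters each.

Answer: YYYYYYK
YYYYYYY
YYYYYYY
YYYBBBY
YYYYYYY
YKYYRYY

Derivation:
After op 1 fill(4,1,Y) [27 cells changed]:
YYYYYYK
YYYYYYY
YYYYYYY
YYYBBBB
YYYYYYY
YYYYYYY
After op 2 paint(5,1,K):
YYYYYYK
YYYYYYY
YYYYYYY
YYYBBBB
YYYYYYY
YKYYYYY
After op 3 fill(1,1,Y) [0 cells changed]:
YYYYYYK
YYYYYYY
YYYYYYY
YYYBBBB
YYYYYYY
YKYYYYY
After op 4 paint(3,6,Y):
YYYYYYK
YYYYYYY
YYYYYYY
YYYBBBY
YYYYYYY
YKYYYYY
After op 5 paint(5,4,R):
YYYYYYK
YYYYYYY
YYYYYYY
YYYBBBY
YYYYYYY
YKYYRYY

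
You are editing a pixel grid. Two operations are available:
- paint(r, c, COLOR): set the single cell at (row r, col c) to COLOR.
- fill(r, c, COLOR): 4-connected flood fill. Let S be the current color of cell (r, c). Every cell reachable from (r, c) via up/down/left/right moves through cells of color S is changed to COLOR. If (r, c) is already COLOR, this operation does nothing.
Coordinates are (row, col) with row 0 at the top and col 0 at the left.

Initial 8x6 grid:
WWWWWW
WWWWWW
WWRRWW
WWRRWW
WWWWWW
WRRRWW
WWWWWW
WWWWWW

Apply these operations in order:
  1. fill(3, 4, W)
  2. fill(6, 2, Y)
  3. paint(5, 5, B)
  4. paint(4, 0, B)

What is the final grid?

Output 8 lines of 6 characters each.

Answer: YYYYYY
YYYYYY
YYRRYY
YYRRYY
BYYYYY
YRRRYB
YYYYYY
YYYYYY

Derivation:
After op 1 fill(3,4,W) [0 cells changed]:
WWWWWW
WWWWWW
WWRRWW
WWRRWW
WWWWWW
WRRRWW
WWWWWW
WWWWWW
After op 2 fill(6,2,Y) [41 cells changed]:
YYYYYY
YYYYYY
YYRRYY
YYRRYY
YYYYYY
YRRRYY
YYYYYY
YYYYYY
After op 3 paint(5,5,B):
YYYYYY
YYYYYY
YYRRYY
YYRRYY
YYYYYY
YRRRYB
YYYYYY
YYYYYY
After op 4 paint(4,0,B):
YYYYYY
YYYYYY
YYRRYY
YYRRYY
BYYYYY
YRRRYB
YYYYYY
YYYYYY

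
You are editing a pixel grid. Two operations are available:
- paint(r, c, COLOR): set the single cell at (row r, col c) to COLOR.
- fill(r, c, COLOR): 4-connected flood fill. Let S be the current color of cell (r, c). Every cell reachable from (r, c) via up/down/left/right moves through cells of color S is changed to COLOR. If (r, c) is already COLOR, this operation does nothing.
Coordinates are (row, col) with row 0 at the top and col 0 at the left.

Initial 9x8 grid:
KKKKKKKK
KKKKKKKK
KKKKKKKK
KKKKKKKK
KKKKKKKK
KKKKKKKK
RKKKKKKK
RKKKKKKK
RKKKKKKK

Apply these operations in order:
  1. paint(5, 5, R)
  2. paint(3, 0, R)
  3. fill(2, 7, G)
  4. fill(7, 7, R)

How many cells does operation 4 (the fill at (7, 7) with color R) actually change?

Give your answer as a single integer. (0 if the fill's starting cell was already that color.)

After op 1 paint(5,5,R):
KKKKKKKK
KKKKKKKK
KKKKKKKK
KKKKKKKK
KKKKKKKK
KKKKKRKK
RKKKKKKK
RKKKKKKK
RKKKKKKK
After op 2 paint(3,0,R):
KKKKKKKK
KKKKKKKK
KKKKKKKK
RKKKKKKK
KKKKKKKK
KKKKKRKK
RKKKKKKK
RKKKKKKK
RKKKKKKK
After op 3 fill(2,7,G) [67 cells changed]:
GGGGGGGG
GGGGGGGG
GGGGGGGG
RGGGGGGG
GGGGGGGG
GGGGGRGG
RGGGGGGG
RGGGGGGG
RGGGGGGG
After op 4 fill(7,7,R) [67 cells changed]:
RRRRRRRR
RRRRRRRR
RRRRRRRR
RRRRRRRR
RRRRRRRR
RRRRRRRR
RRRRRRRR
RRRRRRRR
RRRRRRRR

Answer: 67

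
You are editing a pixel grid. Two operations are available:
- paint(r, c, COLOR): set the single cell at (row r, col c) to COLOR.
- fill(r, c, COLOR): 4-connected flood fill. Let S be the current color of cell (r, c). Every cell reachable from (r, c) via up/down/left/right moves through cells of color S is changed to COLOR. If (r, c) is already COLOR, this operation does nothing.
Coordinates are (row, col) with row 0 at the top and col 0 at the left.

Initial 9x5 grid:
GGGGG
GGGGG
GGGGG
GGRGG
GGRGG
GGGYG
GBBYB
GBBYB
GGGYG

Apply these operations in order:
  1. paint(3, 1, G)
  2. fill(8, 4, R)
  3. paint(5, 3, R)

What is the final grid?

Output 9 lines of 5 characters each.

After op 1 paint(3,1,G):
GGGGG
GGGGG
GGGGG
GGRGG
GGRGG
GGGYG
GBBYB
GBBYB
GGGYG
After op 2 fill(8,4,R) [1 cells changed]:
GGGGG
GGGGG
GGGGG
GGRGG
GGRGG
GGGYG
GBBYB
GBBYB
GGGYR
After op 3 paint(5,3,R):
GGGGG
GGGGG
GGGGG
GGRGG
GGRGG
GGGRG
GBBYB
GBBYB
GGGYR

Answer: GGGGG
GGGGG
GGGGG
GGRGG
GGRGG
GGGRG
GBBYB
GBBYB
GGGYR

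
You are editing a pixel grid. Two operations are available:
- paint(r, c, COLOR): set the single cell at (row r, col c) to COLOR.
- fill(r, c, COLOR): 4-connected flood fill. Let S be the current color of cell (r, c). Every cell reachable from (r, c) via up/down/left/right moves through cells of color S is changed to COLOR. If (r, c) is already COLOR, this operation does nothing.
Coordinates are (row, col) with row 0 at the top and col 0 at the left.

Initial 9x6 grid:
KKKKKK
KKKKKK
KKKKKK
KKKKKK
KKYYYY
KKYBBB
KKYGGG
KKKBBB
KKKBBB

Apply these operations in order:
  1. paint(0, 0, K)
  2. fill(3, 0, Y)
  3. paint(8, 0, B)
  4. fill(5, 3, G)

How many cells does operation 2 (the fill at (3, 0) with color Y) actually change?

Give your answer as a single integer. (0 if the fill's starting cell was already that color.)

After op 1 paint(0,0,K):
KKKKKK
KKKKKK
KKKKKK
KKKKKK
KKYYYY
KKYBBB
KKYGGG
KKKBBB
KKKBBB
After op 2 fill(3,0,Y) [36 cells changed]:
YYYYYY
YYYYYY
YYYYYY
YYYYYY
YYYYYY
YYYBBB
YYYGGG
YYYBBB
YYYBBB

Answer: 36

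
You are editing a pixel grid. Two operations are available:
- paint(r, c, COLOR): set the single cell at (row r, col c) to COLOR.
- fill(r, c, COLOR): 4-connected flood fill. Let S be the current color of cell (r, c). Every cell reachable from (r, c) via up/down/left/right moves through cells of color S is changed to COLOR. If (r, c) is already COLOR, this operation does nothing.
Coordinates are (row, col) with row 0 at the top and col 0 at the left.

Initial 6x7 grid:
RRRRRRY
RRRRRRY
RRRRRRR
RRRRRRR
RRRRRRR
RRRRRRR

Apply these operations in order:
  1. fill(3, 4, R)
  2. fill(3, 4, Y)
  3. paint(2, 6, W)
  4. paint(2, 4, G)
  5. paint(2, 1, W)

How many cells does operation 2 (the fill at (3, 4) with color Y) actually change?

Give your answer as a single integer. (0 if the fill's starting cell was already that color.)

Answer: 40

Derivation:
After op 1 fill(3,4,R) [0 cells changed]:
RRRRRRY
RRRRRRY
RRRRRRR
RRRRRRR
RRRRRRR
RRRRRRR
After op 2 fill(3,4,Y) [40 cells changed]:
YYYYYYY
YYYYYYY
YYYYYYY
YYYYYYY
YYYYYYY
YYYYYYY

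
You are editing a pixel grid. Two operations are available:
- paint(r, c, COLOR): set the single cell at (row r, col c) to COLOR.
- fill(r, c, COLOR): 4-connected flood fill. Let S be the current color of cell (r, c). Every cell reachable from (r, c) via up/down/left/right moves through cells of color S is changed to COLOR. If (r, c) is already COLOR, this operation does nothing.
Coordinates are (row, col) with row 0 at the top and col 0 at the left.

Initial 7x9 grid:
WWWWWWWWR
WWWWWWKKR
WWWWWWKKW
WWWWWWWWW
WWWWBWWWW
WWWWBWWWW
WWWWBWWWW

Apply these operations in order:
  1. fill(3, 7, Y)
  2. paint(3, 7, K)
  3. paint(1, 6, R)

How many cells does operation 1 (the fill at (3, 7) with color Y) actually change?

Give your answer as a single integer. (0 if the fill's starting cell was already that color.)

After op 1 fill(3,7,Y) [54 cells changed]:
YYYYYYYYR
YYYYYYKKR
YYYYYYKKY
YYYYYYYYY
YYYYBYYYY
YYYYBYYYY
YYYYBYYYY

Answer: 54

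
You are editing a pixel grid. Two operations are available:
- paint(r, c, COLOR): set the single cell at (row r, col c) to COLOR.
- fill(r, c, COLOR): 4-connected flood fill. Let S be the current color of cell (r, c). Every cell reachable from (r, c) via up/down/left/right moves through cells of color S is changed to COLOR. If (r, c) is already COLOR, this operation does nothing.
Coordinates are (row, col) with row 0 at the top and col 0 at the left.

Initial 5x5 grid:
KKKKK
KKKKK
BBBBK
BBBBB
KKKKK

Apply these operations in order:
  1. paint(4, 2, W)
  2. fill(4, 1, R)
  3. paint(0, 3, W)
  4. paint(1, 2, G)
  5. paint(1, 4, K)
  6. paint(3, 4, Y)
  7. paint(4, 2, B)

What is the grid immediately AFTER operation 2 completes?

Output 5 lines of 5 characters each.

After op 1 paint(4,2,W):
KKKKK
KKKKK
BBBBK
BBBBB
KKWKK
After op 2 fill(4,1,R) [2 cells changed]:
KKKKK
KKKKK
BBBBK
BBBBB
RRWKK

Answer: KKKKK
KKKKK
BBBBK
BBBBB
RRWKK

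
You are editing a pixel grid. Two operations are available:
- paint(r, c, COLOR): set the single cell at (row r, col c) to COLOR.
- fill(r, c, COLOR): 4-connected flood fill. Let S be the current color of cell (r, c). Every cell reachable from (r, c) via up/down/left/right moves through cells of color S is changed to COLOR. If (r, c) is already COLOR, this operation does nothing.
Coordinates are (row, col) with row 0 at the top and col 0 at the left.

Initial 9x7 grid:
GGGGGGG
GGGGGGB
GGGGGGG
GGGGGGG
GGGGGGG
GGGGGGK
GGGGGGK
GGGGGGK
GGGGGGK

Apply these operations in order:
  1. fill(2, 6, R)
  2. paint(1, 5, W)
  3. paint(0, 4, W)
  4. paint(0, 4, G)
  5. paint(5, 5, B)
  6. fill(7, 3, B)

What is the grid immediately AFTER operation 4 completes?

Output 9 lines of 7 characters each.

Answer: RRRRGRR
RRRRRWB
RRRRRRR
RRRRRRR
RRRRRRR
RRRRRRK
RRRRRRK
RRRRRRK
RRRRRRK

Derivation:
After op 1 fill(2,6,R) [58 cells changed]:
RRRRRRR
RRRRRRB
RRRRRRR
RRRRRRR
RRRRRRR
RRRRRRK
RRRRRRK
RRRRRRK
RRRRRRK
After op 2 paint(1,5,W):
RRRRRRR
RRRRRWB
RRRRRRR
RRRRRRR
RRRRRRR
RRRRRRK
RRRRRRK
RRRRRRK
RRRRRRK
After op 3 paint(0,4,W):
RRRRWRR
RRRRRWB
RRRRRRR
RRRRRRR
RRRRRRR
RRRRRRK
RRRRRRK
RRRRRRK
RRRRRRK
After op 4 paint(0,4,G):
RRRRGRR
RRRRRWB
RRRRRRR
RRRRRRR
RRRRRRR
RRRRRRK
RRRRRRK
RRRRRRK
RRRRRRK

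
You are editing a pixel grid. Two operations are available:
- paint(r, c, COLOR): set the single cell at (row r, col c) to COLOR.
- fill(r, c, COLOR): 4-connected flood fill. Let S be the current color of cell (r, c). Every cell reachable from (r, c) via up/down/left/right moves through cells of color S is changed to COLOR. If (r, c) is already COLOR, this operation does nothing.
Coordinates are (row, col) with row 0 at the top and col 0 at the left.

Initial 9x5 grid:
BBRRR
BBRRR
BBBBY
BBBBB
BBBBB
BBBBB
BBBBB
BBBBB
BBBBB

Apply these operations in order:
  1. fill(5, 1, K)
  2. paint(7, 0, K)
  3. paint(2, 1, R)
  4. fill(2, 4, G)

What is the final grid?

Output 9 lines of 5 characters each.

After op 1 fill(5,1,K) [38 cells changed]:
KKRRR
KKRRR
KKKKY
KKKKK
KKKKK
KKKKK
KKKKK
KKKKK
KKKKK
After op 2 paint(7,0,K):
KKRRR
KKRRR
KKKKY
KKKKK
KKKKK
KKKKK
KKKKK
KKKKK
KKKKK
After op 3 paint(2,1,R):
KKRRR
KKRRR
KRKKY
KKKKK
KKKKK
KKKKK
KKKKK
KKKKK
KKKKK
After op 4 fill(2,4,G) [1 cells changed]:
KKRRR
KKRRR
KRKKG
KKKKK
KKKKK
KKKKK
KKKKK
KKKKK
KKKKK

Answer: KKRRR
KKRRR
KRKKG
KKKKK
KKKKK
KKKKK
KKKKK
KKKKK
KKKKK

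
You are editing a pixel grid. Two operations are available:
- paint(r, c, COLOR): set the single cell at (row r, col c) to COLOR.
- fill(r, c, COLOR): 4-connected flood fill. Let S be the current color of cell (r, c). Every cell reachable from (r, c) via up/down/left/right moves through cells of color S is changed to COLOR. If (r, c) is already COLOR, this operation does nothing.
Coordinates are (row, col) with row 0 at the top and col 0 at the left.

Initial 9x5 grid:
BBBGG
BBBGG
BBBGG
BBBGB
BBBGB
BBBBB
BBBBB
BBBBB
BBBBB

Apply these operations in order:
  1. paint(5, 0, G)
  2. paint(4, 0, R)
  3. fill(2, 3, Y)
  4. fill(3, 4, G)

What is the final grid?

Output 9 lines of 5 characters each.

After op 1 paint(5,0,G):
BBBGG
BBBGG
BBBGG
BBBGB
BBBGB
GBBBB
BBBBB
BBBBB
BBBBB
After op 2 paint(4,0,R):
BBBGG
BBBGG
BBBGG
BBBGB
RBBGB
GBBBB
BBBBB
BBBBB
BBBBB
After op 3 fill(2,3,Y) [8 cells changed]:
BBBYY
BBBYY
BBBYY
BBBYB
RBBYB
GBBBB
BBBBB
BBBBB
BBBBB
After op 4 fill(3,4,G) [35 cells changed]:
GGGYY
GGGYY
GGGYY
GGGYG
RGGYG
GGGGG
GGGGG
GGGGG
GGGGG

Answer: GGGYY
GGGYY
GGGYY
GGGYG
RGGYG
GGGGG
GGGGG
GGGGG
GGGGG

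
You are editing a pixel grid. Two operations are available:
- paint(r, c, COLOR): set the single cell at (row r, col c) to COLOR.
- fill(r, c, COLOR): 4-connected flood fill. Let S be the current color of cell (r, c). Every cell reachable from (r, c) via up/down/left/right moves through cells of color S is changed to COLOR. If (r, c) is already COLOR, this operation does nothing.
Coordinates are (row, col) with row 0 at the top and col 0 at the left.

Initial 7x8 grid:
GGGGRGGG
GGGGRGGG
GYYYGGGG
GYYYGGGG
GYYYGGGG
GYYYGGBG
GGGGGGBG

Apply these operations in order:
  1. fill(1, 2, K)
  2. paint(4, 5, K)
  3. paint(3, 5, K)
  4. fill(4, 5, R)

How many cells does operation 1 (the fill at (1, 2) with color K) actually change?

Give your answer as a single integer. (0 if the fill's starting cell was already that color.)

Answer: 40

Derivation:
After op 1 fill(1,2,K) [40 cells changed]:
KKKKRKKK
KKKKRKKK
KYYYKKKK
KYYYKKKK
KYYYKKKK
KYYYKKBK
KKKKKKBK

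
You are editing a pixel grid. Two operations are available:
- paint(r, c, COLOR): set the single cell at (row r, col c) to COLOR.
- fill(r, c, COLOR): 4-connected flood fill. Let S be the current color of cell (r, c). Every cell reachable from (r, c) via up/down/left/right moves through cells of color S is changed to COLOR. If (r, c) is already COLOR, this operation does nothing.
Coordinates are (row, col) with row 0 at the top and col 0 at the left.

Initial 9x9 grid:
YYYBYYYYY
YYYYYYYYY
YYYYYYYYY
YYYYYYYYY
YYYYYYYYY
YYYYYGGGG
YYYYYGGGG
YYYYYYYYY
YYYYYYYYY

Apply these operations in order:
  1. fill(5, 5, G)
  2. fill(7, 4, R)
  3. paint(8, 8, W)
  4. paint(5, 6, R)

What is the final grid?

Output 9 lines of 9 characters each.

Answer: RRRBRRRRR
RRRRRRRRR
RRRRRRRRR
RRRRRRRRR
RRRRRRRRR
RRRRRGRGG
RRRRRGGGG
RRRRRRRRR
RRRRRRRRW

Derivation:
After op 1 fill(5,5,G) [0 cells changed]:
YYYBYYYYY
YYYYYYYYY
YYYYYYYYY
YYYYYYYYY
YYYYYYYYY
YYYYYGGGG
YYYYYGGGG
YYYYYYYYY
YYYYYYYYY
After op 2 fill(7,4,R) [72 cells changed]:
RRRBRRRRR
RRRRRRRRR
RRRRRRRRR
RRRRRRRRR
RRRRRRRRR
RRRRRGGGG
RRRRRGGGG
RRRRRRRRR
RRRRRRRRR
After op 3 paint(8,8,W):
RRRBRRRRR
RRRRRRRRR
RRRRRRRRR
RRRRRRRRR
RRRRRRRRR
RRRRRGGGG
RRRRRGGGG
RRRRRRRRR
RRRRRRRRW
After op 4 paint(5,6,R):
RRRBRRRRR
RRRRRRRRR
RRRRRRRRR
RRRRRRRRR
RRRRRRRRR
RRRRRGRGG
RRRRRGGGG
RRRRRRRRR
RRRRRRRRW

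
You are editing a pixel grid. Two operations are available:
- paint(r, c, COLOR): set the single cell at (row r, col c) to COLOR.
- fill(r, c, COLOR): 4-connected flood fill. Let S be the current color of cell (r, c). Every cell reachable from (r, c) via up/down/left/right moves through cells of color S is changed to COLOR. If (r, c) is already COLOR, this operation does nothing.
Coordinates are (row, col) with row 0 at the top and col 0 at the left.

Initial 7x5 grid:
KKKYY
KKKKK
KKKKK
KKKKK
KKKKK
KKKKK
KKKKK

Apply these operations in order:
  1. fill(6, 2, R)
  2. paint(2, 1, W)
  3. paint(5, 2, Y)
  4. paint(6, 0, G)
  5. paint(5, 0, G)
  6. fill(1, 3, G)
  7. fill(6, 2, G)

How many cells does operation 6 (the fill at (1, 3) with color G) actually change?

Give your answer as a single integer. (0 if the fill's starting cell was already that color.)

After op 1 fill(6,2,R) [33 cells changed]:
RRRYY
RRRRR
RRRRR
RRRRR
RRRRR
RRRRR
RRRRR
After op 2 paint(2,1,W):
RRRYY
RRRRR
RWRRR
RRRRR
RRRRR
RRRRR
RRRRR
After op 3 paint(5,2,Y):
RRRYY
RRRRR
RWRRR
RRRRR
RRRRR
RRYRR
RRRRR
After op 4 paint(6,0,G):
RRRYY
RRRRR
RWRRR
RRRRR
RRRRR
RRYRR
GRRRR
After op 5 paint(5,0,G):
RRRYY
RRRRR
RWRRR
RRRRR
RRRRR
GRYRR
GRRRR
After op 6 fill(1,3,G) [29 cells changed]:
GGGYY
GGGGG
GWGGG
GGGGG
GGGGG
GGYGG
GGGGG

Answer: 29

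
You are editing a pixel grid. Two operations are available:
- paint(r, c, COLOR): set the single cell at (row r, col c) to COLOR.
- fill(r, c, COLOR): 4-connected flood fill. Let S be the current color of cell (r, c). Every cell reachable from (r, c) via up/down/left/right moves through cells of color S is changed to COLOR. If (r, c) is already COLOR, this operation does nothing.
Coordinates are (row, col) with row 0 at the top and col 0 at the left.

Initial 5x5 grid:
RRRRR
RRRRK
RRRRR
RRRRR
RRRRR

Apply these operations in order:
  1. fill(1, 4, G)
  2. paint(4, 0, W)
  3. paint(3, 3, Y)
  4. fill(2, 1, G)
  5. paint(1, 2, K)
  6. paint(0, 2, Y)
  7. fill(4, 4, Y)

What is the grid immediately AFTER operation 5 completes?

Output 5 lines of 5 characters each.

After op 1 fill(1,4,G) [1 cells changed]:
RRRRR
RRRRG
RRRRR
RRRRR
RRRRR
After op 2 paint(4,0,W):
RRRRR
RRRRG
RRRRR
RRRRR
WRRRR
After op 3 paint(3,3,Y):
RRRRR
RRRRG
RRRRR
RRRYR
WRRRR
After op 4 fill(2,1,G) [22 cells changed]:
GGGGG
GGGGG
GGGGG
GGGYG
WGGGG
After op 5 paint(1,2,K):
GGGGG
GGKGG
GGGGG
GGGYG
WGGGG

Answer: GGGGG
GGKGG
GGGGG
GGGYG
WGGGG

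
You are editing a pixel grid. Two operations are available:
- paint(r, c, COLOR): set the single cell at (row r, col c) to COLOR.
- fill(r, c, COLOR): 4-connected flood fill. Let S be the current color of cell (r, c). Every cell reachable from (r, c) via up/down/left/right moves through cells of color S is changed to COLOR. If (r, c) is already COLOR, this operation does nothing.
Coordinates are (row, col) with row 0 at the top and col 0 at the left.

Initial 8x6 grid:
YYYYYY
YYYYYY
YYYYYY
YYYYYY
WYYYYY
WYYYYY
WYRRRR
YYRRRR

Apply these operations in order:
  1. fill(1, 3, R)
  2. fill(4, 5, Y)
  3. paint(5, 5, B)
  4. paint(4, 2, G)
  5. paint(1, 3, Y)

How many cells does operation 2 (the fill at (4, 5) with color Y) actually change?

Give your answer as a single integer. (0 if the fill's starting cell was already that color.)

After op 1 fill(1,3,R) [37 cells changed]:
RRRRRR
RRRRRR
RRRRRR
RRRRRR
WRRRRR
WRRRRR
WRRRRR
RRRRRR
After op 2 fill(4,5,Y) [45 cells changed]:
YYYYYY
YYYYYY
YYYYYY
YYYYYY
WYYYYY
WYYYYY
WYYYYY
YYYYYY

Answer: 45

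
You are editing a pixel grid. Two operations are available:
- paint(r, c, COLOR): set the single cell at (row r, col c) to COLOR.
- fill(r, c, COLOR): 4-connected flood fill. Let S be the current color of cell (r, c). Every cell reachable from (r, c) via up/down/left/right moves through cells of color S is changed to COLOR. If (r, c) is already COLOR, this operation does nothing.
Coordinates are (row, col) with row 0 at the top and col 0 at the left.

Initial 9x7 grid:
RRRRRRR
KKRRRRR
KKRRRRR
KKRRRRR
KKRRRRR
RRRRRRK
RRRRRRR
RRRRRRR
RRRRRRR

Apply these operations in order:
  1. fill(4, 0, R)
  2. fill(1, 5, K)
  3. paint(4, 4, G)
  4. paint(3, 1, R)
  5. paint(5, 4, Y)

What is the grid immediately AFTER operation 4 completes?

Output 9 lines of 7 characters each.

Answer: KKKKKKK
KKKKKKK
KKKKKKK
KRKKKKK
KKKKGKK
KKKKKKK
KKKKKKK
KKKKKKK
KKKKKKK

Derivation:
After op 1 fill(4,0,R) [8 cells changed]:
RRRRRRR
RRRRRRR
RRRRRRR
RRRRRRR
RRRRRRR
RRRRRRK
RRRRRRR
RRRRRRR
RRRRRRR
After op 2 fill(1,5,K) [62 cells changed]:
KKKKKKK
KKKKKKK
KKKKKKK
KKKKKKK
KKKKKKK
KKKKKKK
KKKKKKK
KKKKKKK
KKKKKKK
After op 3 paint(4,4,G):
KKKKKKK
KKKKKKK
KKKKKKK
KKKKKKK
KKKKGKK
KKKKKKK
KKKKKKK
KKKKKKK
KKKKKKK
After op 4 paint(3,1,R):
KKKKKKK
KKKKKKK
KKKKKKK
KRKKKKK
KKKKGKK
KKKKKKK
KKKKKKK
KKKKKKK
KKKKKKK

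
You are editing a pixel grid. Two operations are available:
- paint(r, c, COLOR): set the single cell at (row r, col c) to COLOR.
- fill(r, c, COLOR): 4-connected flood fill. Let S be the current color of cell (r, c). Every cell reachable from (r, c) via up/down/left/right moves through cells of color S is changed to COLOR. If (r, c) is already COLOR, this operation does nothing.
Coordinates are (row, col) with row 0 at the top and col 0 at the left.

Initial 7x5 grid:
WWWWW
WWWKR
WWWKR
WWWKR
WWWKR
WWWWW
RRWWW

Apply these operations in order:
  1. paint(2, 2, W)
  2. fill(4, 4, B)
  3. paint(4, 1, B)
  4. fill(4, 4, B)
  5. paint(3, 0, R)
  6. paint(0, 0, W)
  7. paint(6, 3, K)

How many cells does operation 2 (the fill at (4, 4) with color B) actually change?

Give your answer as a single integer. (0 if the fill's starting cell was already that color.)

After op 1 paint(2,2,W):
WWWWW
WWWKR
WWWKR
WWWKR
WWWKR
WWWWW
RRWWW
After op 2 fill(4,4,B) [4 cells changed]:
WWWWW
WWWKB
WWWKB
WWWKB
WWWKB
WWWWW
RRWWW

Answer: 4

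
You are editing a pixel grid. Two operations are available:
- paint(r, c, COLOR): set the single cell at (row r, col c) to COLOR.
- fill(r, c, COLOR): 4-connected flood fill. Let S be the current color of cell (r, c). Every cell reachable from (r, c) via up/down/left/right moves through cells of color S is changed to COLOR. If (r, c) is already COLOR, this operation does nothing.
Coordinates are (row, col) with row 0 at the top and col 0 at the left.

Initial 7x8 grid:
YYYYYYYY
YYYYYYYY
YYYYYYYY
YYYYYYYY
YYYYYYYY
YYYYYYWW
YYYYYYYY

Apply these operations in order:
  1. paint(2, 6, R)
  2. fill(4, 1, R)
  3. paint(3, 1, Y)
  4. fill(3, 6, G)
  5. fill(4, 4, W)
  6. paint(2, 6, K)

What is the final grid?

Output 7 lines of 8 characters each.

After op 1 paint(2,6,R):
YYYYYYYY
YYYYYYYY
YYYYYYRY
YYYYYYYY
YYYYYYYY
YYYYYYWW
YYYYYYYY
After op 2 fill(4,1,R) [53 cells changed]:
RRRRRRRR
RRRRRRRR
RRRRRRRR
RRRRRRRR
RRRRRRRR
RRRRRRWW
RRRRRRRR
After op 3 paint(3,1,Y):
RRRRRRRR
RRRRRRRR
RRRRRRRR
RYRRRRRR
RRRRRRRR
RRRRRRWW
RRRRRRRR
After op 4 fill(3,6,G) [53 cells changed]:
GGGGGGGG
GGGGGGGG
GGGGGGGG
GYGGGGGG
GGGGGGGG
GGGGGGWW
GGGGGGGG
After op 5 fill(4,4,W) [53 cells changed]:
WWWWWWWW
WWWWWWWW
WWWWWWWW
WYWWWWWW
WWWWWWWW
WWWWWWWW
WWWWWWWW
After op 6 paint(2,6,K):
WWWWWWWW
WWWWWWWW
WWWWWWKW
WYWWWWWW
WWWWWWWW
WWWWWWWW
WWWWWWWW

Answer: WWWWWWWW
WWWWWWWW
WWWWWWKW
WYWWWWWW
WWWWWWWW
WWWWWWWW
WWWWWWWW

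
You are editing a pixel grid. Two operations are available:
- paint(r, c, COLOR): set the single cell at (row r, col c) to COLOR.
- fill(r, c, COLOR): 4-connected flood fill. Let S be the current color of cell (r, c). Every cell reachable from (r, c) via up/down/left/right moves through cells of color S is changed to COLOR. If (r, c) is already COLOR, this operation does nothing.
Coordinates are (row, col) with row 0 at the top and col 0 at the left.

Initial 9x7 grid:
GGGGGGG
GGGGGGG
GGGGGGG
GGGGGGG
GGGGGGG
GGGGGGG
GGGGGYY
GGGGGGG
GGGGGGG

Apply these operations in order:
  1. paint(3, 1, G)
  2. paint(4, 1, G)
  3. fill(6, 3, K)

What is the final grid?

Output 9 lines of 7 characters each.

After op 1 paint(3,1,G):
GGGGGGG
GGGGGGG
GGGGGGG
GGGGGGG
GGGGGGG
GGGGGGG
GGGGGYY
GGGGGGG
GGGGGGG
After op 2 paint(4,1,G):
GGGGGGG
GGGGGGG
GGGGGGG
GGGGGGG
GGGGGGG
GGGGGGG
GGGGGYY
GGGGGGG
GGGGGGG
After op 3 fill(6,3,K) [61 cells changed]:
KKKKKKK
KKKKKKK
KKKKKKK
KKKKKKK
KKKKKKK
KKKKKKK
KKKKKYY
KKKKKKK
KKKKKKK

Answer: KKKKKKK
KKKKKKK
KKKKKKK
KKKKKKK
KKKKKKK
KKKKKKK
KKKKKYY
KKKKKKK
KKKKKKK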